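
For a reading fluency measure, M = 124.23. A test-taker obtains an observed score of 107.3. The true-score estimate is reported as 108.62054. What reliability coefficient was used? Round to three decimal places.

T̂ = ρX + (1 − ρ)μ  ⇒  T̂ − μ = ρ(X − μ)
ρ = (T̂ − μ)/(X − μ) = (108.62054 − 124.23) / (107.3 − 124.23) = -15.60946 / -16.93 = 0.92200

0.922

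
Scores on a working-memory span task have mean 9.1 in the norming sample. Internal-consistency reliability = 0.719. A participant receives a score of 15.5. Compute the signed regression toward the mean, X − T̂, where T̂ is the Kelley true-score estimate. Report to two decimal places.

T̂ = 0.719(15.5) + 0.281(9.1) = 11.1445 + 2.5571 = 13.7016 → 13.702
X − T̂ = 15.5 − 13.702 = 1.798 → 1.80

1.80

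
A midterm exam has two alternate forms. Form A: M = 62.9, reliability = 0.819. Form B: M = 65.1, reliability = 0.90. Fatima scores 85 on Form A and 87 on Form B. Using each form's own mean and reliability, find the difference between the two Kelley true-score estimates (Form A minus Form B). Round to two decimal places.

-3.81

T̂_A = 0.819(85) + 0.181(62.9) = 80.9999
T̂_B = 0.90(87) + 0.10(65.1) = 84.8100
T̂_A − T̂_B = -3.8101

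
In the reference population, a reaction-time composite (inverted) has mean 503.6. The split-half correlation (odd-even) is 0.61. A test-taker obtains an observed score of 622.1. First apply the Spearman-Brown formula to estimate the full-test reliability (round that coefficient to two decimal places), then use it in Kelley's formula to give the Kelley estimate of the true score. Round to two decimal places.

593.66

Spearman-Brown: ρ = 2r/(1 + r) = 2(0.61)/(1 + 0.61) = 1.220/1.61 = 0.7578 → 0.76
T̂ = 0.76(622.1) + 0.24(503.6) = 472.796 + 120.864 = 593.660 → 593.66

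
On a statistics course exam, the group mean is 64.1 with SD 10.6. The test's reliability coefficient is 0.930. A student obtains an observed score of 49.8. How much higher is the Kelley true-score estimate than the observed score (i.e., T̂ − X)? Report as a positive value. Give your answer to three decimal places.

1.001

T̂ = ρX + (1 − ρ)μ
  = 0.930 × 49.8 + 0.070 × 64.1
  = 46.3140 + 4.4870
  = 50.80100
  ≈ 50.8010
T̂ − X = 50.8010 − 49.8 = 1.0010 → 1.001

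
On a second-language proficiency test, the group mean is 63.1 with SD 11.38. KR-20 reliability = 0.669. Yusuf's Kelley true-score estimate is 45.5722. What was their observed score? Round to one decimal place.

36.9

T̂ = ρX + (1 − ρ)μ  ⇒  X = (T̂ − (1 − ρ)μ) / ρ
X = (45.5722 − 0.331 × 63.1) / 0.669 = (45.5722 − 20.8861) / 0.669 = 24.6861 / 0.669 = 36.900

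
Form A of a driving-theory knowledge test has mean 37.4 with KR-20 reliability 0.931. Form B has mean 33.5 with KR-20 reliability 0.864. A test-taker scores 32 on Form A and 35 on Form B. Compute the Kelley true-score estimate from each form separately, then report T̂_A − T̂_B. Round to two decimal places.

T̂_A = 0.931(32) + 0.069(37.4) = 32.3726
T̂_B = 0.864(35) + 0.136(33.5) = 34.7960
T̂_A − T̂_B = -2.4234

-2.42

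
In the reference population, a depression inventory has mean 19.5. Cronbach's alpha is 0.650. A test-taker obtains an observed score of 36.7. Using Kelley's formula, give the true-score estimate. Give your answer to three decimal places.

30.680

T̂ = 0.650(36.7) + 0.350(19.5) = 23.8550 + 6.8250 = 30.6800 → 30.680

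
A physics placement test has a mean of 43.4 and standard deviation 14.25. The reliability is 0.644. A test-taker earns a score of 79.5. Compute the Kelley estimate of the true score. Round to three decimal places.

66.648

T̂ = 0.644(79.5) + 0.356(43.4) = 51.1980 + 15.4504 = 66.6484 → 66.648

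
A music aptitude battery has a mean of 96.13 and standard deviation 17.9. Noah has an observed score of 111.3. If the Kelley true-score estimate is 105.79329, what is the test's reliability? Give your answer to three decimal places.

0.637

T̂ = ρX + (1 − ρ)μ  ⇒  T̂ − μ = ρ(X − μ)
ρ = (T̂ − μ)/(X − μ) = (105.79329 − 96.13) / (111.3 − 96.13) = 9.66329 / 15.17 = 0.63700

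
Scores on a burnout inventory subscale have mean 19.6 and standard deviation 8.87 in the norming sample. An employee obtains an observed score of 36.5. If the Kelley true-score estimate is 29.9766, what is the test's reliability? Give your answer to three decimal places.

T̂ = ρX + (1 − ρ)μ  ⇒  T̂ − μ = ρ(X − μ)
ρ = (T̂ − μ)/(X − μ) = (29.9766 − 19.6) / (36.5 − 19.6) = 10.3766 / 16.9 = 0.61400

0.614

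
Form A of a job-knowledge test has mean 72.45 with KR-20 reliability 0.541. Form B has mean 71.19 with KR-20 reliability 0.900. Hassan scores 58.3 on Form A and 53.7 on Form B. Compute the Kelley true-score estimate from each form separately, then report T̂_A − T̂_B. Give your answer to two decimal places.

9.35

T̂_A = 0.541(58.3) + 0.459(72.45) = 64.7948
T̂_B = 0.900(53.7) + 0.100(71.19) = 55.4490
T̂_A − T̂_B = 9.3458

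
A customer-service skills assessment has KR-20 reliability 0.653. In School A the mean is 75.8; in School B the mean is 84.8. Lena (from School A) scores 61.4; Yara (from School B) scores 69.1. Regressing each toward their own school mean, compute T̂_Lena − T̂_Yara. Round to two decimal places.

T̂_Lena = 0.653(61.4) + 0.347(75.8) = 66.3968
T̂_Yara = 0.653(69.1) + 0.347(84.8) = 74.5479
Difference = 66.3968 − 74.5479 = -8.1511

-8.15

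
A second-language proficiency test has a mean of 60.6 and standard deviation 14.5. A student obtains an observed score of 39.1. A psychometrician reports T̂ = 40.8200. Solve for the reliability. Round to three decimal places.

0.920

T̂ = ρX + (1 − ρ)μ  ⇒  T̂ − μ = ρ(X − μ)
ρ = (T̂ − μ)/(X − μ) = (40.8200 − 60.6) / (39.1 − 60.6) = -19.7800 / -21.5 = 0.92000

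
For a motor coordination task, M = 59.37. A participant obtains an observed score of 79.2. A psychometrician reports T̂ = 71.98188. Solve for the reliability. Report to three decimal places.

T̂ = ρX + (1 − ρ)μ  ⇒  T̂ − μ = ρ(X − μ)
ρ = (T̂ − μ)/(X − μ) = (71.98188 − 59.37) / (79.2 − 59.37) = 12.61188 / 19.83 = 0.63600

0.636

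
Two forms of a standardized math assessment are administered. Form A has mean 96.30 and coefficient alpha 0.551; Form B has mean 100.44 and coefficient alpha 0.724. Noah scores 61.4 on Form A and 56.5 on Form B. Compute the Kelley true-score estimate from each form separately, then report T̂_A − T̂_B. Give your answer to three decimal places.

8.443

T̂_A = 0.551(61.4) + 0.449(96.30) = 77.07010
T̂_B = 0.724(56.5) + 0.276(100.44) = 68.62744
T̂_A − T̂_B = 8.44266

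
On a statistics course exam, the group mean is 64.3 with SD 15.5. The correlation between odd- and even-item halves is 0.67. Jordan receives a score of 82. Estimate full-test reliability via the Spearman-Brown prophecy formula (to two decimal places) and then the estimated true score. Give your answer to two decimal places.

Spearman-Brown: ρ = 2r/(1 + r) = 2(0.67)/(1 + 0.67) = 1.340/1.67 = 0.8024 → 0.80
T̂ = 0.80(82) + 0.20(64.3) = 65.60 + 12.860 = 78.460 → 78.46

78.46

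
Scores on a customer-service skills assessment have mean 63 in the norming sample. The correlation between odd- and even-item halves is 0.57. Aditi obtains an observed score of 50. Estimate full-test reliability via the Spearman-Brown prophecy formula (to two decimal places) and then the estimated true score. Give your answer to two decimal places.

53.51

Spearman-Brown: ρ = 2r/(1 + r) = 2(0.57)/(1 + 0.57) = 1.140/1.57 = 0.7261 → 0.73
T̂ = ρX + (1 − ρ)μ
  = 0.73 × 50 + 0.27 × 63
  = 36.50 + 17.01
  = 53.510
  ≈ 53.51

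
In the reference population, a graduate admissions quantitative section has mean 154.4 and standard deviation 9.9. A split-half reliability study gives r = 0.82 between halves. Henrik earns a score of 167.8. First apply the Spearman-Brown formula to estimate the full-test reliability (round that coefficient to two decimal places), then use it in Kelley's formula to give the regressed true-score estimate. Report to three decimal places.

166.460

Spearman-Brown: ρ = 2r/(1 + r) = 2(0.82)/(1 + 0.82) = 1.640/1.82 = 0.9011 → 0.90
Weight the observed score by reliability and the mean by (1 − reliability): T̂ = 0.90·167.8 + 0.10·154.4 = 151.020 + 15.440 = 166.4600.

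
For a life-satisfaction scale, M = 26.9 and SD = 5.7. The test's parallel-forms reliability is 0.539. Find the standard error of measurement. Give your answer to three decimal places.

SEM = SD · √(1 − ρ) = 5.7 × √0.461 = 5.7 × 0.6790 = 3.8701

3.870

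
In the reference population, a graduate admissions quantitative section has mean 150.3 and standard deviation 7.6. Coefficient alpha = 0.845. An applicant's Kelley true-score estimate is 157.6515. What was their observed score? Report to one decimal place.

T̂ = ρX + (1 − ρ)μ  ⇒  X = (T̂ − (1 − ρ)μ) / ρ
X = (157.6515 − 0.155 × 150.3) / 0.845 = (157.6515 − 23.2965) / 0.845 = 134.3550 / 0.845 = 159.000

159.0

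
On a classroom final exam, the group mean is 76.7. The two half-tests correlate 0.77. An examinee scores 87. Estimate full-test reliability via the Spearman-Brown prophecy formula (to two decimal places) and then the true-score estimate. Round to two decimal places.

Spearman-Brown: ρ = 2r/(1 + r) = 2(0.77)/(1 + 0.77) = 1.540/1.77 = 0.8701 → 0.87
T̂ = 0.87(87) + 0.13(76.7) = 75.69 + 9.971 = 85.661 → 85.66

85.66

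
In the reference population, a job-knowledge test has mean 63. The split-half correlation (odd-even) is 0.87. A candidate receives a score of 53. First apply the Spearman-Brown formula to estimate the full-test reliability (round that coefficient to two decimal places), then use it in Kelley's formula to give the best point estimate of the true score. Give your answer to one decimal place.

Spearman-Brown: ρ = 2r/(1 + r) = 2(0.87)/(1 + 0.87) = 1.740/1.87 = 0.9305 → 0.93
T̂ = 0.93(53) + 0.07(63) = 49.29 + 4.41 = 53.70 → 53.7

53.7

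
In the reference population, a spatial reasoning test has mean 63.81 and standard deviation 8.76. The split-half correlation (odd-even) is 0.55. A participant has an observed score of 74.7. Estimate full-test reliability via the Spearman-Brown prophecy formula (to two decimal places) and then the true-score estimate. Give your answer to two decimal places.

Spearman-Brown: ρ = 2r/(1 + r) = 2(0.55)/(1 + 0.55) = 1.100/1.55 = 0.7097 → 0.71
T̂ = ρX + (1 − ρ)μ
  = 0.71 × 74.7 + 0.29 × 63.81
  = 53.037 + 18.5049
  = 71.542
  ≈ 71.54

71.54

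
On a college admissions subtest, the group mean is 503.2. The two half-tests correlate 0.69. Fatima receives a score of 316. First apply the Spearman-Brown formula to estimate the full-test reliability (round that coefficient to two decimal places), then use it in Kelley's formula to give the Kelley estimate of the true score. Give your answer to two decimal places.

Spearman-Brown: ρ = 2r/(1 + r) = 2(0.69)/(1 + 0.69) = 1.380/1.69 = 0.8166 → 0.82
T̂ = ρX + (1 − ρ)μ
  = 0.82 × 316 + 0.18 × 503.2
  = 259.12 + 90.576
  = 349.696
  ≈ 349.70

349.70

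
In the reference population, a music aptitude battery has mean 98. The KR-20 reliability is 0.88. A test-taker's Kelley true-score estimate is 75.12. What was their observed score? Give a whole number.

T̂ = ρX + (1 − ρ)μ  ⇒  X = (T̂ − (1 − ρ)μ) / ρ
X = (75.12 − 0.12 × 98) / 0.88 = (75.12 − 11.76) / 0.88 = 63.36 / 0.88 = 72.00

72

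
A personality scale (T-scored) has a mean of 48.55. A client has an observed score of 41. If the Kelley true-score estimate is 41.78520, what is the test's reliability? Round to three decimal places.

0.896

T̂ = ρX + (1 − ρ)μ  ⇒  T̂ − μ = ρ(X − μ)
ρ = (T̂ − μ)/(X − μ) = (41.78520 − 48.55) / (41 − 48.55) = -6.76480 / -7.55 = 0.89600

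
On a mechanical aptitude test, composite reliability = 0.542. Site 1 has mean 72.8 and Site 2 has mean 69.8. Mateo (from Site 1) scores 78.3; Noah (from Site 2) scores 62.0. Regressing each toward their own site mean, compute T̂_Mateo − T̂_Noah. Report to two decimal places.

10.21

T̂_Mateo = 0.542(78.3) + 0.458(72.8) = 75.7810
T̂_Noah = 0.542(62.0) + 0.458(69.8) = 65.5724
Difference = 75.7810 − 65.5724 = 10.2086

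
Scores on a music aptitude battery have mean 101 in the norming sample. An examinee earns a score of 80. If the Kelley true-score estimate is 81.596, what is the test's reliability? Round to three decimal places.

T̂ = ρX + (1 − ρ)μ  ⇒  T̂ − μ = ρ(X − μ)
ρ = (T̂ − μ)/(X − μ) = (81.596 − 101) / (80 − 101) = -19.404 / -21.0 = 0.92400

0.924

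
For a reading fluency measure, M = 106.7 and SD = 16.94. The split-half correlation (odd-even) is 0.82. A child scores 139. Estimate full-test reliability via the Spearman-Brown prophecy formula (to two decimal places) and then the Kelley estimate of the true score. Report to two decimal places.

135.77

Spearman-Brown: ρ = 2r/(1 + r) = 2(0.82)/(1 + 0.82) = 1.640/1.82 = 0.9011 → 0.90
T̂ = 0.90(139) + 0.10(106.7) = 125.10 + 10.670 = 135.770 → 135.77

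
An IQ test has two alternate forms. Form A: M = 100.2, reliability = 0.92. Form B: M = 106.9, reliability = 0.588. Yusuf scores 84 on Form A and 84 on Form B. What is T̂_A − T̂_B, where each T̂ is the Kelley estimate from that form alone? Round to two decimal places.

-8.14

T̂_A = 0.92(84) + 0.08(100.2) = 85.2960
T̂_B = 0.588(84) + 0.412(106.9) = 93.4348
T̂_A − T̂_B = -8.1388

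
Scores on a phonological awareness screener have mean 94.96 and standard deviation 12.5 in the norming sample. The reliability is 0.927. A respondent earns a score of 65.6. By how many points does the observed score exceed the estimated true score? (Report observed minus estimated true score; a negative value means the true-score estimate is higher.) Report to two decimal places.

T̂ = ρX + (1 − ρ)μ
  = 0.927 × 65.6 + 0.073 × 94.96
  = 60.8112 + 6.93208
  = 67.7433
  ≈ 67.743
X − T̂ = 65.6 − 67.743 = -2.143 → -2.14

-2.14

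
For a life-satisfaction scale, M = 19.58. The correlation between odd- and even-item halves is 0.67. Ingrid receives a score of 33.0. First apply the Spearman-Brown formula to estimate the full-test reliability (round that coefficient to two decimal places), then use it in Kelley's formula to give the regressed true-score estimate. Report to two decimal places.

Spearman-Brown: ρ = 2r/(1 + r) = 2(0.67)/(1 + 0.67) = 1.340/1.67 = 0.8024 → 0.80
Kelley's formula gives T̂ = 0.80·33.0 + 0.20·19.58 = 26.400 + 3.9160 = 30.316.

30.32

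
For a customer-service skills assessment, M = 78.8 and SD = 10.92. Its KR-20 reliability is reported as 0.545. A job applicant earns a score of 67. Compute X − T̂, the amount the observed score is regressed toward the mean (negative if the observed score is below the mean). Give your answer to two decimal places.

-5.37

T̂ = ρX + (1 − ρ)μ
  = 0.545 × 67 + 0.455 × 78.8
  = 36.515 + 35.8540
  = 72.3690
  ≈ 72.369
X − T̂ = 67 − 72.369 = -5.369 → -5.37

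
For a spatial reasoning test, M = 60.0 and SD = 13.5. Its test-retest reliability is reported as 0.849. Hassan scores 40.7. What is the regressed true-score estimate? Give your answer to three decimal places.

T̂ = ρX + (1 − ρ)μ
  = 0.849 × 40.7 + 0.151 × 60.0
  = 34.5543 + 9.0600
  = 43.6143
  ≈ 43.614

43.614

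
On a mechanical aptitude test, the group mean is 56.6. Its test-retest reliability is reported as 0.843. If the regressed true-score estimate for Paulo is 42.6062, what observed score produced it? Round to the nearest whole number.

T̂ = ρX + (1 − ρ)μ  ⇒  X = (T̂ − (1 − ρ)μ) / ρ
X = (42.6062 − 0.157 × 56.6) / 0.843 = (42.6062 − 8.8862) / 0.843 = 33.7200 / 0.843 = 40.00

40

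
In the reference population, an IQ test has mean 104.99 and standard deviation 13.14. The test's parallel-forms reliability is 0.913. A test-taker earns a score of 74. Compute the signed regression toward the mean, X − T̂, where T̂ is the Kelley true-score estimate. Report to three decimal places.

T̂ = 0.913(74) + 0.087(104.99) = 67.562 + 9.13413 = 76.69613 → 76.6961
X − T̂ = 74 − 76.6961 = -2.6961 → -2.696

-2.696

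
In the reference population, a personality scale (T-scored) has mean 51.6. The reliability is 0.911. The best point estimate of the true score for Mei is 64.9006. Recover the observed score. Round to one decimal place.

T̂ = ρX + (1 − ρ)μ  ⇒  X = (T̂ − (1 − ρ)μ) / ρ
X = (64.9006 − 0.089 × 51.6) / 0.911 = (64.9006 − 4.5924) / 0.911 = 60.3082 / 0.911 = 66.200

66.2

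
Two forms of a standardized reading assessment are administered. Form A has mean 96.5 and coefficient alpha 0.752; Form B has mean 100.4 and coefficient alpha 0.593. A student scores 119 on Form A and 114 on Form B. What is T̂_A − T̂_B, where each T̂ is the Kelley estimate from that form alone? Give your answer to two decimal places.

T̂_A = 0.752(119) + 0.248(96.5) = 113.4200
T̂_B = 0.593(114) + 0.407(100.4) = 108.4648
T̂_A − T̂_B = 4.9552

4.96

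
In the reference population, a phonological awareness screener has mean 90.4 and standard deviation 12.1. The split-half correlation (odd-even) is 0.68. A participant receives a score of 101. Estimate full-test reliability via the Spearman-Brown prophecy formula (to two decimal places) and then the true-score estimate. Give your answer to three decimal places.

98.986

Spearman-Brown: ρ = 2r/(1 + r) = 2(0.68)/(1 + 0.68) = 1.360/1.68 = 0.8095 → 0.81
Kelley's formula gives T̂ = 0.81·101 + 0.19·90.4 = 81.81 + 17.176 = 98.9860.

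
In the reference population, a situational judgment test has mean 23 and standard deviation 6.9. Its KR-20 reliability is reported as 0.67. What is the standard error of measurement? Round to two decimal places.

3.96

SEM = SD · √(1 − ρ) = 6.9 × √0.33 = 6.9 × 0.5745 = 3.964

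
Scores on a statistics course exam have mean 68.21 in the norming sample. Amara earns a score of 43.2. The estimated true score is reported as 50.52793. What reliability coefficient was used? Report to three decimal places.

0.707

T̂ = ρX + (1 − ρ)μ  ⇒  T̂ − μ = ρ(X − μ)
ρ = (T̂ − μ)/(X − μ) = (50.52793 − 68.21) / (43.2 − 68.21) = -17.68207 / -25.01 = 0.70700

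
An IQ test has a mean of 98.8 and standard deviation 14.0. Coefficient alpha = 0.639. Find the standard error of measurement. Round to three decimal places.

8.412

SEM = SD · √(1 − ρ) = 14.0 × √0.361 = 14.0 × 0.6008 = 8.4117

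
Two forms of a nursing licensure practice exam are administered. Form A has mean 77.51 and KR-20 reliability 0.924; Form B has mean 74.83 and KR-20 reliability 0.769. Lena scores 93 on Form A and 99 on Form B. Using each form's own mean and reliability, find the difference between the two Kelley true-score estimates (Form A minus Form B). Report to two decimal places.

T̂_A = 0.924(93) + 0.076(77.51) = 91.8228
T̂_B = 0.769(99) + 0.231(74.83) = 93.4167
T̂_A − T̂_B = -1.5940

-1.59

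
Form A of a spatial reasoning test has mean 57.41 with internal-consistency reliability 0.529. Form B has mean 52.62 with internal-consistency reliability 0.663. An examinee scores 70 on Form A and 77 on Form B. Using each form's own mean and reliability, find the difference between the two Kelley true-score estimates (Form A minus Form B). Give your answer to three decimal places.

-4.714

T̂_A = 0.529(70) + 0.471(57.41) = 64.07011
T̂_B = 0.663(77) + 0.337(52.62) = 68.78394
T̂_A − T̂_B = -4.71383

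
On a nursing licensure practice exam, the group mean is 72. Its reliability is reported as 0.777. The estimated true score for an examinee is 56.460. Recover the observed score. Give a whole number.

52

T̂ = ρX + (1 − ρ)μ  ⇒  X = (T̂ − (1 − ρ)μ) / ρ
X = (56.460 − 0.223 × 72) / 0.777 = (56.460 − 16.056) / 0.777 = 40.404 / 0.777 = 52.00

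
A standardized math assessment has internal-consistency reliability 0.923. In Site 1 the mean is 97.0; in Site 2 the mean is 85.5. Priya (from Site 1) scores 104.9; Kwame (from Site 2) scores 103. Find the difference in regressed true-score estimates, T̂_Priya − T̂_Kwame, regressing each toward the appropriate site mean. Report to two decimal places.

T̂_Priya = 0.923(104.9) + 0.077(97.0) = 104.2917
T̂_Kwame = 0.923(103) + 0.077(85.5) = 101.6525
Difference = 104.2917 − 101.6525 = 2.6392

2.64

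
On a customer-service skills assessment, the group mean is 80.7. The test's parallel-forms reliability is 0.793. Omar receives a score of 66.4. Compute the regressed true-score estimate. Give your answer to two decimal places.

T̂ = 0.793(66.4) + 0.207(80.7) = 52.6552 + 16.7049 = 69.360 → 69.36

69.36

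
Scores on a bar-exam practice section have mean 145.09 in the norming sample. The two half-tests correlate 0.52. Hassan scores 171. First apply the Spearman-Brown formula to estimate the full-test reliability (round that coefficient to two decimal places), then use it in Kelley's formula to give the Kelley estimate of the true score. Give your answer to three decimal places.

162.709

Spearman-Brown: ρ = 2r/(1 + r) = 2(0.52)/(1 + 0.52) = 1.040/1.52 = 0.6842 → 0.68
Weight the observed score by reliability and the mean by (1 − reliability): T̂ = 0.68·171 + 0.32·145.09 = 116.28 + 46.4288 = 162.7088.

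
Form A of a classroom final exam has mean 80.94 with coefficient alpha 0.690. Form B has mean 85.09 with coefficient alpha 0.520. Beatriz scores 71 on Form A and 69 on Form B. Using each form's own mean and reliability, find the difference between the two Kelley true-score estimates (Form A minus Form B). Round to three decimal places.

T̂_A = 0.690(71) + 0.310(80.94) = 74.08140
T̂_B = 0.520(69) + 0.480(85.09) = 76.72320
T̂_A − T̂_B = -2.64180

-2.642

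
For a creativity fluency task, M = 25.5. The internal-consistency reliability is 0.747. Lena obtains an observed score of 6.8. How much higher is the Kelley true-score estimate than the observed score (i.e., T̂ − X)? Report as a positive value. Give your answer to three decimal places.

4.731

Weight the observed score by reliability and the mean by (1 − reliability): T̂ = 0.747·6.8 + 0.253·25.5 = 5.0796 + 6.4515 = 11.53110.
T̂ − X = 11.5311 − 6.8 = 4.7311 → 4.731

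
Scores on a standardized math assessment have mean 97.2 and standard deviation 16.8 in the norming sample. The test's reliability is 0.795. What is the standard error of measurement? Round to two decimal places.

SEM = SD · √(1 − ρ) = 16.8 × √0.205 = 16.8 × 0.4528 = 7.607

7.61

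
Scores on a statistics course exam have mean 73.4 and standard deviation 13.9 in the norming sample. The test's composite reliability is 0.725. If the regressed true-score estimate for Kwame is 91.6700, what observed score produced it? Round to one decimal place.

T̂ = ρX + (1 − ρ)μ  ⇒  X = (T̂ − (1 − ρ)μ) / ρ
X = (91.6700 − 0.275 × 73.4) / 0.725 = (91.6700 − 20.1850) / 0.725 = 71.4850 / 0.725 = 98.600

98.6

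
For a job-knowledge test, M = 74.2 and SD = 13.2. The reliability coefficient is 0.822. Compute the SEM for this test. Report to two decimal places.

SEM = SD · √(1 − ρ) = 13.2 × √0.178 = 13.2 × 0.4219 = 5.569

5.57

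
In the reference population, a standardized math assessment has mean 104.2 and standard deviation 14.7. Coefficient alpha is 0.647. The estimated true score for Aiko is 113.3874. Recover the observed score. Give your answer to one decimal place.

T̂ = ρX + (1 − ρ)μ  ⇒  X = (T̂ − (1 − ρ)μ) / ρ
X = (113.3874 − 0.353 × 104.2) / 0.647 = (113.3874 − 36.7826) / 0.647 = 76.6048 / 0.647 = 118.400

118.4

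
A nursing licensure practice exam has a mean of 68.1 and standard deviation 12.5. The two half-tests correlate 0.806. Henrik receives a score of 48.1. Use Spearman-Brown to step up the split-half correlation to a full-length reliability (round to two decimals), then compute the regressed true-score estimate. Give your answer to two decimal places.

Spearman-Brown: ρ = 2r/(1 + r) = 2(0.806)/(1 + 0.806) = 1.6120/1.806 = 0.8926 → 0.89
Kelley's formula gives T̂ = 0.89·48.1 + 0.11·68.1 = 42.809 + 7.491 = 50.300.

50.30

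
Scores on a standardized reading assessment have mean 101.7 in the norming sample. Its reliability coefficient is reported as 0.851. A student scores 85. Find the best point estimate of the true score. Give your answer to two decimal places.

87.49

T̂ = ρX + (1 − ρ)μ
  = 0.851 × 85 + 0.149 × 101.7
  = 72.335 + 15.1533
  = 87.488
  ≈ 87.49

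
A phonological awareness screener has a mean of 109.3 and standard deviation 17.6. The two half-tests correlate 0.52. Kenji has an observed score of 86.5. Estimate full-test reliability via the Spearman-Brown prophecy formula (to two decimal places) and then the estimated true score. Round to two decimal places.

93.80

Spearman-Brown: ρ = 2r/(1 + r) = 2(0.52)/(1 + 0.52) = 1.040/1.52 = 0.6842 → 0.68
T̂ = ρX + (1 − ρ)μ
  = 0.68 × 86.5 + 0.32 × 109.3
  = 58.820 + 34.976
  = 93.796
  ≈ 93.80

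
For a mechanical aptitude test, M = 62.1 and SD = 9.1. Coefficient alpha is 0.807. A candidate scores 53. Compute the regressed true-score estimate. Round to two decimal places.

54.76

T̂ = ρX + (1 − ρ)μ
  = 0.807 × 53 + 0.193 × 62.1
  = 42.771 + 11.9853
  = 54.756
  ≈ 54.76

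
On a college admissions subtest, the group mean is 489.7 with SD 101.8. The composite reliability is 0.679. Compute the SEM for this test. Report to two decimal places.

SEM = SD · √(1 − ρ) = 101.8 × √0.321 = 101.8 × 0.5666 = 57.677

57.68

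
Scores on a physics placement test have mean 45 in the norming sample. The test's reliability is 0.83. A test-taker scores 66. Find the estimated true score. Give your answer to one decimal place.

T̂ = 0.83(66) + 0.17(45) = 54.78 + 7.65 = 62.43 → 62.4

62.4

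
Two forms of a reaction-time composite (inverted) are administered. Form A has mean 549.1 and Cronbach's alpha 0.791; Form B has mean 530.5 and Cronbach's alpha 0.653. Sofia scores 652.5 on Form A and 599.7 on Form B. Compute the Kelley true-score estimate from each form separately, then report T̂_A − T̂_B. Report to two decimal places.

T̂_A = 0.791(652.5) + 0.209(549.1) = 630.8894
T̂_B = 0.653(599.7) + 0.347(530.5) = 575.6876
T̂_A − T̂_B = 55.2018

55.20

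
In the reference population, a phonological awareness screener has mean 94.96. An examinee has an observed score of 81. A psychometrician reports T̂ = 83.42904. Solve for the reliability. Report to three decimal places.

0.826

T̂ = ρX + (1 − ρ)μ  ⇒  T̂ − μ = ρ(X − μ)
ρ = (T̂ − μ)/(X − μ) = (83.42904 − 94.96) / (81 − 94.96) = -11.53096 / -13.96 = 0.82600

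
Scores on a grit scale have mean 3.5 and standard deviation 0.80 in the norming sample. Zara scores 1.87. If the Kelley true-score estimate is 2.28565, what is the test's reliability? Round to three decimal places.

T̂ = ρX + (1 − ρ)μ  ⇒  T̂ − μ = ρ(X − μ)
ρ = (T̂ − μ)/(X − μ) = (2.28565 − 3.5) / (1.87 − 3.5) = -1.21435 / -1.63 = 0.74500

0.745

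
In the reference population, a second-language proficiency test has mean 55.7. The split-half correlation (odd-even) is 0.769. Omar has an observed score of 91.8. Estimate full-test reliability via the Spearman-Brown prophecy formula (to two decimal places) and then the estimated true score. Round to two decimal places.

Spearman-Brown: ρ = 2r/(1 + r) = 2(0.769)/(1 + 0.769) = 1.5380/1.769 = 0.8694 → 0.87
Regress the observed score toward the mean by the unreliability: T̂ = 0.87·91.8 + 0.13·55.7 = 79.866 + 7.241 = 87.107.

87.11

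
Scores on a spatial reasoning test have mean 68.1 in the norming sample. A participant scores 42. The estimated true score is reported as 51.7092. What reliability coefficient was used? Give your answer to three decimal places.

0.628

T̂ = ρX + (1 − ρ)μ  ⇒  T̂ − μ = ρ(X − μ)
ρ = (T̂ − μ)/(X − μ) = (51.7092 − 68.1) / (42 − 68.1) = -16.3908 / -26.1 = 0.62800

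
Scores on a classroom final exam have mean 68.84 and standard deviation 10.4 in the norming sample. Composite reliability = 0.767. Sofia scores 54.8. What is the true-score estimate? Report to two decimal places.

Regress the observed score toward the mean by the unreliability: T̂ = 0.767·54.8 + 0.233·68.84 = 42.0316 + 16.03972 = 58.071.

58.07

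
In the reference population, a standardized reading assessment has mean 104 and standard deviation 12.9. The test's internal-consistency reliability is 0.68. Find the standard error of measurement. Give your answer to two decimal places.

SEM = SD · √(1 − ρ) = 12.9 × √0.32 = 12.9 × 0.5657 = 7.297

7.30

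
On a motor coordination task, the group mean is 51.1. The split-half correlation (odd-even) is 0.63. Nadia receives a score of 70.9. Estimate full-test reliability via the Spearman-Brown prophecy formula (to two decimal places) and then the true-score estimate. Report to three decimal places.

66.346

Spearman-Brown: ρ = 2r/(1 + r) = 2(0.63)/(1 + 0.63) = 1.260/1.63 = 0.7730 → 0.77
Regress the observed score toward the mean by the unreliability: T̂ = 0.77·70.9 + 0.23·51.1 = 54.593 + 11.753 = 66.3460.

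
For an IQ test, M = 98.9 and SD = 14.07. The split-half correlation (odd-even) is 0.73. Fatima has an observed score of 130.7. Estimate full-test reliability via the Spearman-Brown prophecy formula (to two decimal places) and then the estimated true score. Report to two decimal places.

125.61

Spearman-Brown: ρ = 2r/(1 + r) = 2(0.73)/(1 + 0.73) = 1.460/1.73 = 0.8439 → 0.84
T̂ = ρX + (1 − ρ)μ
  = 0.84 × 130.7 + 0.16 × 98.9
  = 109.788 + 15.824
  = 125.612
  ≈ 125.61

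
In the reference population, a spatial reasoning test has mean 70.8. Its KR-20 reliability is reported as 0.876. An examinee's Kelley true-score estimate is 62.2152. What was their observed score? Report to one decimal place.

T̂ = ρX + (1 − ρ)μ  ⇒  X = (T̂ − (1 − ρ)μ) / ρ
X = (62.2152 − 0.124 × 70.8) / 0.876 = (62.2152 − 8.7792) / 0.876 = 53.4360 / 0.876 = 61.000

61.0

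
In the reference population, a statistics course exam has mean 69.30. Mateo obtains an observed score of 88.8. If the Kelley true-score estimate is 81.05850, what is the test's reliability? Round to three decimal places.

0.603

T̂ = ρX + (1 − ρ)μ  ⇒  T̂ − μ = ρ(X − μ)
ρ = (T̂ − μ)/(X − μ) = (81.05850 − 69.30) / (88.8 − 69.30) = 11.75850 / 19.50 = 0.60300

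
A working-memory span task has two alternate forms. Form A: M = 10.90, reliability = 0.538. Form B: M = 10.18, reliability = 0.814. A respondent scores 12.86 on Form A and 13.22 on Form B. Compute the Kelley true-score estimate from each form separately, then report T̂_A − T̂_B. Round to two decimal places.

T̂_A = 0.538(12.86) + 0.462(10.90) = 11.9545
T̂_B = 0.814(13.22) + 0.186(10.18) = 12.6546
T̂_A − T̂_B = -0.7001

-0.70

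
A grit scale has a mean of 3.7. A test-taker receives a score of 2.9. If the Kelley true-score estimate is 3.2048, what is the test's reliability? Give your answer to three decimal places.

0.619

T̂ = ρX + (1 − ρ)μ  ⇒  T̂ − μ = ρ(X − μ)
ρ = (T̂ − μ)/(X − μ) = (3.2048 − 3.7) / (2.9 − 3.7) = -0.4952 / -0.8 = 0.61900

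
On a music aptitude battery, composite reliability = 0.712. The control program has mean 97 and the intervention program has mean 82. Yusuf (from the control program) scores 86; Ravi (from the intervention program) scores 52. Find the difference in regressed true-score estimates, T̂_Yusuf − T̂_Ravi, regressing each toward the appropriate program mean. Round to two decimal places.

28.53

T̂_Yusuf = 0.712(86) + 0.288(97) = 89.1680
T̂_Ravi = 0.712(52) + 0.288(82) = 60.6400
Difference = 89.1680 − 60.6400 = 28.5280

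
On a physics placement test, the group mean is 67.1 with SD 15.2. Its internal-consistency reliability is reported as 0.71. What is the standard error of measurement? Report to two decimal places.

SEM = SD · √(1 − ρ) = 15.2 × √0.29 = 15.2 × 0.5385 = 8.185

8.19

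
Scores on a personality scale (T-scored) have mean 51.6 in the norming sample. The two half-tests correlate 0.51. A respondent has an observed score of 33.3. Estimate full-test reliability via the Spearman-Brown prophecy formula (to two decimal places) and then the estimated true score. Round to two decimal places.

Spearman-Brown: ρ = 2r/(1 + r) = 2(0.51)/(1 + 0.51) = 1.020/1.51 = 0.6755 → 0.68
Kelley's formula gives T̂ = 0.68·33.3 + 0.32·51.6 = 22.644 + 16.512 = 39.156.

39.16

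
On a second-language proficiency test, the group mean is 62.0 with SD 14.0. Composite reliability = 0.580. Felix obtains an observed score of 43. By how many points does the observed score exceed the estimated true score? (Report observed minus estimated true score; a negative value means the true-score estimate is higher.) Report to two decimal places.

-7.98

T̂ = ρX + (1 − ρ)μ
  = 0.580 × 43 + 0.420 × 62.0
  = 24.940 + 26.0400
  = 50.9800
  ≈ 50.980
X − T̂ = 43 − 50.980 = -7.980 → -7.98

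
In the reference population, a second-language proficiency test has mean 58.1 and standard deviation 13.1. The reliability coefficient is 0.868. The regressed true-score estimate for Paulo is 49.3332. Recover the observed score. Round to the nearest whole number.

48

T̂ = ρX + (1 − ρ)μ  ⇒  X = (T̂ − (1 − ρ)μ) / ρ
X = (49.3332 − 0.132 × 58.1) / 0.868 = (49.3332 − 7.6692) / 0.868 = 41.6640 / 0.868 = 48.00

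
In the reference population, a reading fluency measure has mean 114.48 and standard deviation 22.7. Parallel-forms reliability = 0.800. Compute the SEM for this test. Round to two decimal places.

SEM = SD · √(1 − ρ) = 22.7 × √0.200 = 22.7 × 0.4472 = 10.152

10.15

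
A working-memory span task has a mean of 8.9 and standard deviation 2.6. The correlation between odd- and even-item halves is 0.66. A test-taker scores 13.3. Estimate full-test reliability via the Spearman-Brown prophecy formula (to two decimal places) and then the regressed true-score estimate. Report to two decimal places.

Spearman-Brown: ρ = 2r/(1 + r) = 2(0.66)/(1 + 0.66) = 1.320/1.66 = 0.7952 → 0.80
T̂ = 0.80(13.3) + 0.20(8.9) = 10.640 + 1.780 = 12.420 → 12.42

12.42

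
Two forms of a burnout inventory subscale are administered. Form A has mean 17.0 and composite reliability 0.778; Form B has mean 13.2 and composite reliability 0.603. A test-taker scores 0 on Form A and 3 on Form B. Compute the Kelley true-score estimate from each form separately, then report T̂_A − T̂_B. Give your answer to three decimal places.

T̂_A = 0.778(0) + 0.222(17.0) = 3.77400
T̂_B = 0.603(3) + 0.397(13.2) = 7.04940
T̂_A − T̂_B = -3.27540

-3.275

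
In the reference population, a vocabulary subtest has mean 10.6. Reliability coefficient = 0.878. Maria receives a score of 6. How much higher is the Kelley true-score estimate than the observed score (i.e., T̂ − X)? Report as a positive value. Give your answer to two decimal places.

Weight the observed score by reliability and the mean by (1 − reliability): T̂ = 0.878·6 + 0.122·10.6 = 5.268 + 1.2932 = 6.5612.
T̂ − X = 6.561 − 6 = 0.561 → 0.56

0.56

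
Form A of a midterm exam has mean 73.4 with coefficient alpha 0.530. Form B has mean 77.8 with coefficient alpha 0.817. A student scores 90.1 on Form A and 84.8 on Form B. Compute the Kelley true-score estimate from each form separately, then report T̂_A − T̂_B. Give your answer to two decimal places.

-1.27

T̂_A = 0.530(90.1) + 0.470(73.4) = 82.2510
T̂_B = 0.817(84.8) + 0.183(77.8) = 83.5190
T̂_A − T̂_B = -1.2680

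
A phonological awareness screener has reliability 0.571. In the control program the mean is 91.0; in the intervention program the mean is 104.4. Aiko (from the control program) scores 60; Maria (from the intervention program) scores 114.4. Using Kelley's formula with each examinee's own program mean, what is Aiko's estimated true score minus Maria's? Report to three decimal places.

T̂_Aiko = 0.571(60) + 0.429(91.0) = 73.29900
T̂_Maria = 0.571(114.4) + 0.429(104.4) = 110.11000
Difference = 73.29900 − 110.11000 = -36.81100

-36.811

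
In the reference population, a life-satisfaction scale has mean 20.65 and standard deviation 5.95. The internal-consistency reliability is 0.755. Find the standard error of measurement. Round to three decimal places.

2.945

SEM = SD · √(1 − ρ) = 5.95 × √0.245 = 5.95 × 0.4950 = 2.9451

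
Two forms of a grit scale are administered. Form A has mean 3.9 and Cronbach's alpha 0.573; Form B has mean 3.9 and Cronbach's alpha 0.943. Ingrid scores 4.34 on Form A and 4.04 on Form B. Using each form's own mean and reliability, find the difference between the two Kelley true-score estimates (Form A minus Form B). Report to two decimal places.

0.12

T̂_A = 0.573(4.34) + 0.427(3.9) = 4.1521
T̂_B = 0.943(4.04) + 0.057(3.9) = 4.0320
T̂_A − T̂_B = 0.1201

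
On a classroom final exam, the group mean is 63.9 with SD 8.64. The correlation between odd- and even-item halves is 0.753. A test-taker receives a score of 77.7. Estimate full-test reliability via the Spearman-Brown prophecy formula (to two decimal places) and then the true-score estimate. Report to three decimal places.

75.768

Spearman-Brown: ρ = 2r/(1 + r) = 2(0.753)/(1 + 0.753) = 1.5060/1.753 = 0.8591 → 0.86
T̂ = ρX + (1 − ρ)μ
  = 0.86 × 77.7 + 0.14 × 63.9
  = 66.822 + 8.946
  = 75.7680
  ≈ 75.768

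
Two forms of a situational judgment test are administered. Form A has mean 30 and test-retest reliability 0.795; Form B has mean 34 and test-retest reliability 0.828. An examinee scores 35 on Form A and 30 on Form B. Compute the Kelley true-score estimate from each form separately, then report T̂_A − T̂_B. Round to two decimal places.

3.29

T̂_A = 0.795(35) + 0.205(30) = 33.9750
T̂_B = 0.828(30) + 0.172(34) = 30.6880
T̂_A − T̂_B = 3.2870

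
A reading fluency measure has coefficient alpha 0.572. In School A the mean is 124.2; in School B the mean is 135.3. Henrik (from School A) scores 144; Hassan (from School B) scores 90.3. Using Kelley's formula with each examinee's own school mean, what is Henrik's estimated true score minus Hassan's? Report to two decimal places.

T̂_Henrik = 0.572(144) + 0.428(124.2) = 135.5256
T̂_Hassan = 0.572(90.3) + 0.428(135.3) = 109.5600
Difference = 135.5256 − 109.5600 = 25.9656

25.97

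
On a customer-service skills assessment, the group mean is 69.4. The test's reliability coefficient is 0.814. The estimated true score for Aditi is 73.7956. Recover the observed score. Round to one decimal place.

T̂ = ρX + (1 − ρ)μ  ⇒  X = (T̂ − (1 − ρ)μ) / ρ
X = (73.7956 − 0.186 × 69.4) / 0.814 = (73.7956 − 12.9084) / 0.814 = 60.8872 / 0.814 = 74.800

74.8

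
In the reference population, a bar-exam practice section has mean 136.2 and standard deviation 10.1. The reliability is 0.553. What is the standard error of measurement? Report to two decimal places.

SEM = SD · √(1 − ρ) = 10.1 × √0.447 = 10.1 × 0.6686 = 6.753

6.75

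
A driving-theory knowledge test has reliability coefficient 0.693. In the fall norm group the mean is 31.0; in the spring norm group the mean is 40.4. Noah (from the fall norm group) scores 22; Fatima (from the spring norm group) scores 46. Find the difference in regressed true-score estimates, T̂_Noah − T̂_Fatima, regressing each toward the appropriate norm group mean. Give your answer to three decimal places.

-19.518

T̂_Noah = 0.693(22) + 0.307(31.0) = 24.76300
T̂_Fatima = 0.693(46) + 0.307(40.4) = 44.28080
Difference = 24.76300 − 44.28080 = -19.51780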